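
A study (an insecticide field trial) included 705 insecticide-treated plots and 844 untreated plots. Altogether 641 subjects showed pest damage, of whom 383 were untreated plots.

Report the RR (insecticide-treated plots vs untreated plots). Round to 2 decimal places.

insecticide-treated plots with the outcome: 641 − 383 = 258
insecticide-treated plots without the outcome: 705 − 258 = 447
untreated plots without the outcome: 844 − 383 = 461
risk, insecticide-treated plots = 258/705 = 0.3660
risk, untreated plots = 383/844 = 0.4538
RR = 0.3660 / 0.4538 = 0.81

0.81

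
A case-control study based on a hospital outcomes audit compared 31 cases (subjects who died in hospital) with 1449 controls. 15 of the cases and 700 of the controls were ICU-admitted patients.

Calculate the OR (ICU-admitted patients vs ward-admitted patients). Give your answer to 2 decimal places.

OR = (15 × 749) / (700 × 16) = 11235/11200 ≈ 1.00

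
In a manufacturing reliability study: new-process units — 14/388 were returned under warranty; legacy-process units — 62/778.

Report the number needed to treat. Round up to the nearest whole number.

risk, new-process units = 14/388 = 0.036082
risk, legacy-process units = 62/778 = 0.079692
absolute risk difference = 0.043609
1 / 0.043609 = 22.931 → round up → 23

NNT: 23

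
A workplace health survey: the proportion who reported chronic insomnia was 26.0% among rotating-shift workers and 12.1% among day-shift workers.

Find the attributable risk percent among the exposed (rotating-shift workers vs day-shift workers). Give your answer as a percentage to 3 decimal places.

AR% = (0.2600 − 0.1210) / 0.2600 = 0.5346 → 53.462%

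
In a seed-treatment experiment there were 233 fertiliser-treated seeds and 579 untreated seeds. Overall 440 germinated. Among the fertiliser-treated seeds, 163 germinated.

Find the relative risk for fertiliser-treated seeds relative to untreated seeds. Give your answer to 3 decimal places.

fertiliser-treated seeds without the outcome: 233 − 163 = 70
untreated seeds with the outcome: 440 − 163 = 277
untreated seeds without the outcome: 579 − 277 = 302
risk, fertiliser-treated seeds = 163/233 = 0.6996
risk, untreated seeds = 277/579 = 0.4784
RR = 0.6996 / 0.4784 = 1.462

RR ≈ 1.462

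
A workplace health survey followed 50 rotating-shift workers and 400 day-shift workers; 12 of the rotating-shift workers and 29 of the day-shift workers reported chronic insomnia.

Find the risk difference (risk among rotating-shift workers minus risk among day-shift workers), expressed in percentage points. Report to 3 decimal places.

risk, rotating-shift workers = 12/50 = 0.2400
risk, day-shift workers = 29/400 = 0.0725
risk difference = 0.2400 − 0.0725 = 0.1675 → 16.750 percentage points

RD = 16.750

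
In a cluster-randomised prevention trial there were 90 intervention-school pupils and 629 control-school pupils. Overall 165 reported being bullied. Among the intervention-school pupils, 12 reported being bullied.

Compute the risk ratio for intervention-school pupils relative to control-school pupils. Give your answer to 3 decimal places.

intervention-school pupils without the outcome: 90 − 12 = 78
control-school pupils with the outcome: 165 − 12 = 153
control-school pupils without the outcome: 629 − 153 = 476
risk, intervention-school pupils = 12/90 = 0.1333
risk, control-school pupils = 153/629 = 0.2432
RR = 0.1333 / 0.2432 = 0.548

RR ≈ 0.548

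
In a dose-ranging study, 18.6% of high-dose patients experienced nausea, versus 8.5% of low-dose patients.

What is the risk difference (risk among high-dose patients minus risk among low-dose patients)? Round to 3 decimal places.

risk difference = 0.1860 − 0.0850 = 0.101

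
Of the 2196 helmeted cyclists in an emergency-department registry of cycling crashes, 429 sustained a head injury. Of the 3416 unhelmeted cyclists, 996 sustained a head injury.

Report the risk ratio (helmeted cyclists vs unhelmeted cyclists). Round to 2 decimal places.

risk, helmeted cyclists = 429/2196 = 0.1954
risk, unhelmeted cyclists = 996/3416 = 0.2916
RR = 0.1954 / 0.2916 = 0.67

RR: 0.67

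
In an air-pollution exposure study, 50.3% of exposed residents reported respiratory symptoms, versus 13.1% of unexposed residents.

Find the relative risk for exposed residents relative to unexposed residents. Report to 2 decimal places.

RR = 0.5030 / 0.1310 = 3.84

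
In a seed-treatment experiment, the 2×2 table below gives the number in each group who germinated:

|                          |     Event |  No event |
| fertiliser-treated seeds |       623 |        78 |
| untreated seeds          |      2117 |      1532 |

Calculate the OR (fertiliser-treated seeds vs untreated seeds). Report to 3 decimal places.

odds, fertiliser-treated seeds = 623/78 = 7.9872
odds, untreated seeds = 2117/1532 = 1.3819
OR = 7.9872 / 1.3819 = 5.780

OR ≈ 5.780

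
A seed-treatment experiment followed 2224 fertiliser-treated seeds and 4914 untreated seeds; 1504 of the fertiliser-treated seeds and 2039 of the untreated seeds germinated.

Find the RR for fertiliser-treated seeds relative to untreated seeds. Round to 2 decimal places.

risk, fertiliser-treated seeds = 1504/2224 = 0.6763
risk, untreated seeds = 2039/4914 = 0.4149
RR = 0.6763 / 0.4149 = 1.63

1.63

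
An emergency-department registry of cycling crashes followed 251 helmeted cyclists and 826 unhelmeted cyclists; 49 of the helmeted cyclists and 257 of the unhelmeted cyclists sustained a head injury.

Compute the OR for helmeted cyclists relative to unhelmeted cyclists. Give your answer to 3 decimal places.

OR = (49 × 569) / (202 × 257) = 27881/51914 ≈ 0.537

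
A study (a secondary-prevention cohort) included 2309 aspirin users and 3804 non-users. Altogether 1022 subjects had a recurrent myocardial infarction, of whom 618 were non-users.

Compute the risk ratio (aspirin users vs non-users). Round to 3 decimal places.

aspirin users with the outcome: 1022 − 618 = 404
aspirin users without the outcome: 2309 − 404 = 1905
non-users without the outcome: 3804 − 618 = 3186
risk, aspirin users = 404/2309 = 0.1750
risk, non-users = 618/3804 = 0.1625
RR = 0.1750 / 0.1625 = 1.077

1.077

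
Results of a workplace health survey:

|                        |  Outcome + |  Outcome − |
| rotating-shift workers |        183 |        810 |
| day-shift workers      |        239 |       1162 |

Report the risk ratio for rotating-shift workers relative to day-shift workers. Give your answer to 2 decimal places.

RR = 1.08

risk, rotating-shift workers = 183/993 = 0.1843
risk, day-shift workers = 239/1401 = 0.1706
RR = 0.1843 / 0.1706 = 1.08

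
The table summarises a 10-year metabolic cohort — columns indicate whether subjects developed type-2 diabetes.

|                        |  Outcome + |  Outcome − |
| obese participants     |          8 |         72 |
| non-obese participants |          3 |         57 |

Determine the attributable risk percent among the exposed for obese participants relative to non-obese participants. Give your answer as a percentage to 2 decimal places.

50.00%

risk, obese participants = 8/80 = 0.1000
risk, non-obese participants = 3/60 = 0.0500
AR% = (0.1000 − 0.0500) / 0.1000 = 0.5000 → 50.00%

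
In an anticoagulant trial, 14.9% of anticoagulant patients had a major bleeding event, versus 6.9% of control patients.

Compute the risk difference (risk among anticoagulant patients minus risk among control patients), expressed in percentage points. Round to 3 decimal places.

8.000

risk difference = 0.1490 − 0.0690 = 0.0800 → 8.000 percentage points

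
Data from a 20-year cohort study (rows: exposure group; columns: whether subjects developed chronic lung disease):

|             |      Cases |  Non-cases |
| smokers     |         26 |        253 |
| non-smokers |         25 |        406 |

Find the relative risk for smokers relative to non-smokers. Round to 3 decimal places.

RR: 1.607

risk, smokers = 26/279 = 0.0932
risk, non-smokers = 25/431 = 0.0580
RR = 0.0932 / 0.0580 = 1.607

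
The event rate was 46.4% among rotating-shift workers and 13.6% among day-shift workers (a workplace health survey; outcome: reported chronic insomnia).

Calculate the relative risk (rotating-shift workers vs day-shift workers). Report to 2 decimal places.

RR = 0.4640 / 0.1360 = 3.41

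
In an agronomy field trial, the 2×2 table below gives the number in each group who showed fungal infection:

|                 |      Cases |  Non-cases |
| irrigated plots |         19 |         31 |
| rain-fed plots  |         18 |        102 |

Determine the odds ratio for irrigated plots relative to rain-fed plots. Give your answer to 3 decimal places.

3.473

odds, irrigated plots = 19/31 = 0.6129
odds, rain-fed plots = 18/102 = 0.1765
OR = 0.6129 / 0.1765 = 3.473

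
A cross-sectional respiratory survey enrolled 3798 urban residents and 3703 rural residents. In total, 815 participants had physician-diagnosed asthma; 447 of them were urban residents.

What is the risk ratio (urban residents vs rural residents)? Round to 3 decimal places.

RR ≈ 1.184

urban residents without the outcome: 3798 − 447 = 3351
rural residents with the outcome: 815 − 447 = 368
rural residents without the outcome: 3703 − 368 = 3335
risk, urban residents = 447/3798 = 0.1177
risk, rural residents = 368/3703 = 0.0994
RR = 0.1177 / 0.0994 = 1.184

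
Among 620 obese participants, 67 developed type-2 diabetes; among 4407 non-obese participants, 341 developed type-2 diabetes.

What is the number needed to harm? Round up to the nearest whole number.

33

risk, obese participants = 67/620 = 0.108065
risk, non-obese participants = 341/4407 = 0.077377
absolute risk difference = 0.030688
1 / 0.030688 = 32.586 → round up → 33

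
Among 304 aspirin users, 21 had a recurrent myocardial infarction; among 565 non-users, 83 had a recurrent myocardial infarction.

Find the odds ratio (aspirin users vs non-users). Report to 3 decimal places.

odds, aspirin users = 21/283 = 0.0742
odds, non-users = 83/482 = 0.1722
OR = 0.0742 / 0.1722 = 0.431

OR: 0.431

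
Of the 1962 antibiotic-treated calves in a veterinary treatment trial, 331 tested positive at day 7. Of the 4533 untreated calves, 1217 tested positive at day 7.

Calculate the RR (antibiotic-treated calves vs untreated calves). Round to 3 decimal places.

0.628

risk, antibiotic-treated calves = 331/1962 = 0.1687
risk, untreated calves = 1217/4533 = 0.2685
RR = 0.1687 / 0.2685 = 0.628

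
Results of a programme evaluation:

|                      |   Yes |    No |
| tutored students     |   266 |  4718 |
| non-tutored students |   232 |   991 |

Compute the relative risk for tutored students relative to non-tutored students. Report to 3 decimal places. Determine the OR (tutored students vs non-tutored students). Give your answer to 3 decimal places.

risk, tutored students = 266/4984 = 0.0534
risk, non-tutored students = 232/1223 = 0.1897
RR = 0.0534 / 0.1897 = 0.281
odds, tutored students = 266/4718 = 0.0564
odds, non-tutored students = 232/991 = 0.2341
OR = 0.0564 / 0.2341 = 0.241

RR = 0.281; OR = 0.241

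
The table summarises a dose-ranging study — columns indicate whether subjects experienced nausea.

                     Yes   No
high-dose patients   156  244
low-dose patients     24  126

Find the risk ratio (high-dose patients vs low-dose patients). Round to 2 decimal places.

2.44

risk, high-dose patients = 156/400 = 0.3900
risk, low-dose patients = 24/150 = 0.1600
RR = 0.3900 / 0.1600 = 2.44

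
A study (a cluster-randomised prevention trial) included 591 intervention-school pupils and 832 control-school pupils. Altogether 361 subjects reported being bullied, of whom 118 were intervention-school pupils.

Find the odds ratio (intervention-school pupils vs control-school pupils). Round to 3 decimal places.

0.605

intervention-school pupils without the outcome: 591 − 118 = 473
control-school pupils with the outcome: 361 − 118 = 243
control-school pupils without the outcome: 832 − 243 = 589
odds, intervention-school pupils = 118/473 = 0.2495
odds, control-school pupils = 243/589 = 0.4126
OR = 0.2495 / 0.4126 = 0.605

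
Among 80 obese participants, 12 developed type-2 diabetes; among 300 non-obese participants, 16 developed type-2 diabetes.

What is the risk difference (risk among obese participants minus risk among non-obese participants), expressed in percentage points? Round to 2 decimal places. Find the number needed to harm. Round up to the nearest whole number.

RD = 9.67; NNH = 11

risk, obese participants = 12/80 = 0.1500
risk, non-obese participants = 16/300 = 0.0533
risk difference = 0.1500 − 0.0533 = 0.0967 → 9.67 percentage points
absolute risk difference = 0.096667
1 / 0.096667 = 10.345 → round up → 11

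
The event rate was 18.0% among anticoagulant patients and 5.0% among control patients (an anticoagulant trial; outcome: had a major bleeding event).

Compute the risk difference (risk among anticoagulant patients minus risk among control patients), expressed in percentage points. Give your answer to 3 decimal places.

13.000

risk difference = 0.1800 − 0.0500 = 0.1300 → 13.000 percentage points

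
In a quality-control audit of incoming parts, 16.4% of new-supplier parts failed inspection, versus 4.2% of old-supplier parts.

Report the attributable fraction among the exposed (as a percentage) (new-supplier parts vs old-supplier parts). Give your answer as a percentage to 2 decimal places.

AR% = (0.16400 − 0.04200) / 0.16400 = 0.7439 → 74.39%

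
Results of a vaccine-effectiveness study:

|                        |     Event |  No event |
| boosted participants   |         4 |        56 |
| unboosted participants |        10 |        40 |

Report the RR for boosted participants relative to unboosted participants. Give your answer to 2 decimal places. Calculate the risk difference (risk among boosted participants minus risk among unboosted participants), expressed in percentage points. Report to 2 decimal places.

RR = 0.33; RD = -13.33

risk, boosted participants = 4/60 = 0.0667
risk, unboosted participants = 10/50 = 0.2000
RR = 0.0667 / 0.2000 = 0.33
risk difference = 0.0667 − 0.2000 = -0.1333 → -13.33 percentage points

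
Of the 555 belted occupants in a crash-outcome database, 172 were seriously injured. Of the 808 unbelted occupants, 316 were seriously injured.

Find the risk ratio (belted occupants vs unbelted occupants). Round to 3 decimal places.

RR: 0.792

risk, belted occupants = 172/555 = 0.3099
risk, unbelted occupants = 316/808 = 0.3911
RR = 0.3099 / 0.3911 = 0.792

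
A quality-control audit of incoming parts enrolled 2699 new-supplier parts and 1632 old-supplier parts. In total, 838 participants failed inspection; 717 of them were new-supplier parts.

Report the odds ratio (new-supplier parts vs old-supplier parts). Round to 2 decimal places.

OR ≈ 4.52

new-supplier parts without the outcome: 2699 − 717 = 1982
old-supplier parts with the outcome: 838 − 717 = 121
old-supplier parts without the outcome: 1632 − 121 = 1511
OR = (717 × 1511) / (1982 × 121) = 1083387/239822 ≈ 4.52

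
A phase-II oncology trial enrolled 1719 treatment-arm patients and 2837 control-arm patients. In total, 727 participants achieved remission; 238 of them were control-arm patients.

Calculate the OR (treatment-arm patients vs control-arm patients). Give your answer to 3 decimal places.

OR ≈ 4.341

treatment-arm patients with the outcome: 727 − 238 = 489
treatment-arm patients without the outcome: 1719 − 489 = 1230
control-arm patients without the outcome: 2837 − 238 = 2599
OR = (489 × 2599) / (1230 × 238) = 1270911/292740 ≈ 4.341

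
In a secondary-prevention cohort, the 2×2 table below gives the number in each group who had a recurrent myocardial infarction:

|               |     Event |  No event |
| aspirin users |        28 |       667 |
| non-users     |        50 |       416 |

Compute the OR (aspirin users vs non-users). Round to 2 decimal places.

odds, aspirin users = 28/667 = 0.04198
odds, non-users = 50/416 = 0.12019
OR = 0.04198 / 0.12019 = 0.35

OR: 0.35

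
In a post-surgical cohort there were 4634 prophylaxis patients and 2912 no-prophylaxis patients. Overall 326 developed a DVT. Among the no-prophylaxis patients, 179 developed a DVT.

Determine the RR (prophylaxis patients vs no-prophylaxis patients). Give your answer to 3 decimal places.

RR ≈ 0.516

prophylaxis patients with the outcome: 326 − 179 = 147
prophylaxis patients without the outcome: 4634 − 147 = 4487
no-prophylaxis patients without the outcome: 2912 − 179 = 2733
risk, prophylaxis patients = 147/4634 = 0.03172
risk, no-prophylaxis patients = 179/2912 = 0.06147
RR = 0.03172 / 0.06147 = 0.516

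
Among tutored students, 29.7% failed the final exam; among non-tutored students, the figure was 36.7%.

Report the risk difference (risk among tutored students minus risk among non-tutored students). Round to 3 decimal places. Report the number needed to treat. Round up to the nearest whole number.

risk difference = 0.2970 − 0.3670 = -0.070
absolute risk difference = 0.070000
1 / 0.070000 = 14.286 → round up → 15

RD = -0.070; NNT = 15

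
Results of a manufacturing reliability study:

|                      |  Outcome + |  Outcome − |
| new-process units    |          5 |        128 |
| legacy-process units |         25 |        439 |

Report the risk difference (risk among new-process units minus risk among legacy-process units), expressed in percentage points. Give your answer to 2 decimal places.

-1.63

risk, new-process units = 5/133 = 0.03759
risk, legacy-process units = 25/464 = 0.05388
risk difference = 0.03759 − 0.05388 = -0.01629 → -1.63 percentage points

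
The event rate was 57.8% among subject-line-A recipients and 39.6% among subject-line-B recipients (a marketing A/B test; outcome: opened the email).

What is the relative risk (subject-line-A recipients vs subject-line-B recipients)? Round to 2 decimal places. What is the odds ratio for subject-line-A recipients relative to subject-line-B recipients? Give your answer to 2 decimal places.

RR = 1.46; OR = 2.09

RR = 0.5780 / 0.3960 = 1.46
odds, subject-line-A recipients = 0.5780/0.4220 = 1.3697
odds, subject-line-B recipients = 0.3960/0.6040 = 0.6556
OR = 1.3697 / 0.6556 = 2.09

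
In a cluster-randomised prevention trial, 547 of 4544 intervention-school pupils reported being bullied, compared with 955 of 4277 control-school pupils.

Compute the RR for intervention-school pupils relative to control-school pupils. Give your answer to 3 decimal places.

RR = 0.539

risk, intervention-school pupils = 547/4544 = 0.1204
risk, control-school pupils = 955/4277 = 0.2233
RR = 0.1204 / 0.2233 = 0.539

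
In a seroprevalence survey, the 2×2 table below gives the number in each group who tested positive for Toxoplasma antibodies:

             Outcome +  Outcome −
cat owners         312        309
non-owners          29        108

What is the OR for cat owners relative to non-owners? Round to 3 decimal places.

OR = (312 × 108) / (309 × 29) = 33696/8961 ≈ 3.760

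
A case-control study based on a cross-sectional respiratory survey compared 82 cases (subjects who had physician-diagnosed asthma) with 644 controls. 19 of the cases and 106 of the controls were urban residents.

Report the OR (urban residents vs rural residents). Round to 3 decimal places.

OR = (19 × 538) / (106 × 63) = 10222/6678 ≈ 1.531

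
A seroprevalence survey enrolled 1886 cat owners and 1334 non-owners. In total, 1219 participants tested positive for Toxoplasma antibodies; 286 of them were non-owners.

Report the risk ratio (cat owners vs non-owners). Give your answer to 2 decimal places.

2.31

cat owners with the outcome: 1219 − 286 = 933
cat owners without the outcome: 1886 − 933 = 953
non-owners without the outcome: 1334 − 286 = 1048
risk, cat owners = 933/1886 = 0.4947
risk, non-owners = 286/1334 = 0.2144
RR = 0.4947 / 0.2144 = 2.31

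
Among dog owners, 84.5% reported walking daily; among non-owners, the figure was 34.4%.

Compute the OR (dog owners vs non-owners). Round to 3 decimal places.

OR = 10.396

odds, dog owners = 0.8450/0.1550 = 5.4516
odds, non-owners = 0.3440/0.6560 = 0.5244
OR = 5.4516 / 0.5244 = 10.396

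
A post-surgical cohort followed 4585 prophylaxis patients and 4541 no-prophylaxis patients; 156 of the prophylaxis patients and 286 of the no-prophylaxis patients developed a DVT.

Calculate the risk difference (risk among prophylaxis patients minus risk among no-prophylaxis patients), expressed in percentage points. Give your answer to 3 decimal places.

-2.896

risk, prophylaxis patients = 156/4585 = 0.03402
risk, no-prophylaxis patients = 286/4541 = 0.06298
risk difference = 0.03402 − 0.06298 = -0.02896 → -2.896 percentage points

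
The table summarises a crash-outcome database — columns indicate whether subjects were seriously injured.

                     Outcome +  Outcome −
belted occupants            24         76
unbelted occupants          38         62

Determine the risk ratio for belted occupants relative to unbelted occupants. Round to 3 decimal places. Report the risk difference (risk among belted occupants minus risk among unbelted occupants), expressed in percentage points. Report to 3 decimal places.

RR = 0.632; RD = -14.000

risk, belted occupants = 24/100 = 0.2400
risk, unbelted occupants = 38/100 = 0.3800
RR = 0.2400 / 0.3800 = 0.632
risk difference = 0.2400 − 0.3800 = -0.1400 → -14.000 percentage points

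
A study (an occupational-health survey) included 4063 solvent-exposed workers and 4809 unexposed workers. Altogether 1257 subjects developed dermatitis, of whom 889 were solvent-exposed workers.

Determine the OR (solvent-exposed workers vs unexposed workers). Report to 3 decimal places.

OR = 3.380

solvent-exposed workers without the outcome: 4063 − 889 = 3174
unexposed workers with the outcome: 1257 − 889 = 368
unexposed workers without the outcome: 4809 − 368 = 4441
OR = (889 × 4441) / (3174 × 368) = 3948049/1168032 ≈ 3.380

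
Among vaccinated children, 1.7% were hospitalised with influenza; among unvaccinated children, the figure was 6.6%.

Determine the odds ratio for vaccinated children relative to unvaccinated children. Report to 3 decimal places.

0.245

odds, vaccinated children = 0.01700/0.98300 = 0.01729
odds, unvaccinated children = 0.06600/0.93400 = 0.07066
OR = 0.01729 / 0.07066 = 0.245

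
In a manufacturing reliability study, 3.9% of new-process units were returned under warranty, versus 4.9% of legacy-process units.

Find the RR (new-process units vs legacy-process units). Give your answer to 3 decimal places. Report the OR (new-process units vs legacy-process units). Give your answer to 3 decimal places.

RR = 0.796; OR = 0.788

RR = 0.03900 / 0.04900 = 0.796
odds, new-process units = 0.03900/0.96100 = 0.04058
odds, legacy-process units = 0.04900/0.95100 = 0.05152
OR = 0.04058 / 0.05152 = 0.788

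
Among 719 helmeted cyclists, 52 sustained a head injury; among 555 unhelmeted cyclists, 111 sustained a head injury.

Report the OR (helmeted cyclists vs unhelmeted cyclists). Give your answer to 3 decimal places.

OR = (52 × 444) / (667 × 111) = 23088/74037 ≈ 0.312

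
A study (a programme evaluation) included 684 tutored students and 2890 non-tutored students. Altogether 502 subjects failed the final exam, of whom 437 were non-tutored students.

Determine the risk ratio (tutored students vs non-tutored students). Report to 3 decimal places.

tutored students with the outcome: 502 − 437 = 65
tutored students without the outcome: 684 − 65 = 619
non-tutored students without the outcome: 2890 − 437 = 2453
risk, tutored students = 65/684 = 0.0950
risk, non-tutored students = 437/2890 = 0.1512
RR = 0.0950 / 0.1512 = 0.628

RR = 0.628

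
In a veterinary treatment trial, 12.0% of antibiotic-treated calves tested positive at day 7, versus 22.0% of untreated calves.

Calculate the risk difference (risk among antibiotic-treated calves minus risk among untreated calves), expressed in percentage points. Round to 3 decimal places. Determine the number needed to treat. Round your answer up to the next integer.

RD = -10.000; NNT = 10

risk difference = 0.1200 − 0.2200 = -0.1000 → -10.000 percentage points
absolute risk difference = 0.100000
1 / 0.100000 = 10.000 → round up → 10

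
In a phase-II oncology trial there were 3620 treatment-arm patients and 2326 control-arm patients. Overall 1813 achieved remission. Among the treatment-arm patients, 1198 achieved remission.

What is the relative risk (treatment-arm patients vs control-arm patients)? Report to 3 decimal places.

RR ≈ 1.252

treatment-arm patients without the outcome: 3620 − 1198 = 2422
control-arm patients with the outcome: 1813 − 1198 = 615
control-arm patients without the outcome: 2326 − 615 = 1711
risk, treatment-arm patients = 1198/3620 = 0.3309
risk, control-arm patients = 615/2326 = 0.2644
RR = 0.3309 / 0.2644 = 1.252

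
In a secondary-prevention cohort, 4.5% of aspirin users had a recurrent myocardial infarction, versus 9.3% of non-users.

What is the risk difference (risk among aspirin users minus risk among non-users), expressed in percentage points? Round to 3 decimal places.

-4.800

risk difference = 0.04500 − 0.09300 = -0.04800 → -4.800 percentage points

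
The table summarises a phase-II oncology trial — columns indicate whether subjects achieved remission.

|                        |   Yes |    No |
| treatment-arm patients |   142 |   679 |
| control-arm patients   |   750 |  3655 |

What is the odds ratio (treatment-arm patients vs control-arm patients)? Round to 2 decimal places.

OR = (142 × 3655) / (679 × 750) = 519010/509250 ≈ 1.02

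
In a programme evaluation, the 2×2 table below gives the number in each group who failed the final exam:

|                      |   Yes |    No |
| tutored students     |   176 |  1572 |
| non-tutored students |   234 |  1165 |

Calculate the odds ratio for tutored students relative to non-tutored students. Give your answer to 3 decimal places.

odds, tutored students = 176/1572 = 0.1120
odds, non-tutored students = 234/1165 = 0.2009
OR = 0.1120 / 0.2009 = 0.557

OR ≈ 0.557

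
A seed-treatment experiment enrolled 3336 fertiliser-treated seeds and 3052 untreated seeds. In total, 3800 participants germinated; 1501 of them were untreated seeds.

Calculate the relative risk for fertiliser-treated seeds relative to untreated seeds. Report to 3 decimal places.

RR ≈ 1.401

fertiliser-treated seeds with the outcome: 3800 − 1501 = 2299
fertiliser-treated seeds without the outcome: 3336 − 2299 = 1037
untreated seeds without the outcome: 3052 − 1501 = 1551
risk, fertiliser-treated seeds = 2299/3336 = 0.6891
risk, untreated seeds = 1501/3052 = 0.4918
RR = 0.6891 / 0.4918 = 1.401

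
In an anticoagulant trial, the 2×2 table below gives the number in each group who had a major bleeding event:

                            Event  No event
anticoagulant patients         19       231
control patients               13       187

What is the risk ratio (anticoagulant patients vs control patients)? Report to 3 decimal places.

risk, anticoagulant patients = 19/250 = 0.0760
risk, control patients = 13/200 = 0.0650
RR = 0.0760 / 0.0650 = 1.169

1.169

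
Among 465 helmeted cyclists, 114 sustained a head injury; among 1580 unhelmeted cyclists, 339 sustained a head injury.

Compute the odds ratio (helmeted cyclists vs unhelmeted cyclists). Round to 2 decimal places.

odds, helmeted cyclists = 114/351 = 0.3248
odds, unhelmeted cyclists = 339/1241 = 0.2732
OR = 0.3248 / 0.2732 = 1.19

OR: 1.19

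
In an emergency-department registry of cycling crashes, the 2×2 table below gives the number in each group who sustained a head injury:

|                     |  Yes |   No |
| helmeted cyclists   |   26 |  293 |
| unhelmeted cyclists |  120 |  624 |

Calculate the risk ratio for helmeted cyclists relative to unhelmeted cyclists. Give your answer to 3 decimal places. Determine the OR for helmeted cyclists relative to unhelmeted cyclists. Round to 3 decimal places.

RR = 0.505; OR = 0.461

risk, helmeted cyclists = 26/319 = 0.0815
risk, unhelmeted cyclists = 120/744 = 0.1613
RR = 0.0815 / 0.1613 = 0.505
odds, helmeted cyclists = 26/293 = 0.0887
odds, unhelmeted cyclists = 120/624 = 0.1923
OR = 0.0887 / 0.1923 = 0.461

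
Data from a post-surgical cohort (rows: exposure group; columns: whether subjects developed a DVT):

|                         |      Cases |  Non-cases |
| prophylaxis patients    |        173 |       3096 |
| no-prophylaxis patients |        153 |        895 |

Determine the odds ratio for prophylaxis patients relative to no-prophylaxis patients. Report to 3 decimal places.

0.327

odds, prophylaxis patients = 173/3096 = 0.0559
odds, no-prophylaxis patients = 153/895 = 0.1709
OR = 0.0559 / 0.1709 = 0.327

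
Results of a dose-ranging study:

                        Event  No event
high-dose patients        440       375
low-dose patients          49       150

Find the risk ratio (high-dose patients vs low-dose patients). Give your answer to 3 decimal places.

risk, high-dose patients = 440/815 = 0.5399
risk, low-dose patients = 49/199 = 0.2462
RR = 0.5399 / 0.2462 = 2.193

RR: 2.193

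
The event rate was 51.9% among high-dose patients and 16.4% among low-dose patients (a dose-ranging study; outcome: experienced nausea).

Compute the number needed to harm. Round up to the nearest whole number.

absolute risk difference = 0.355000
1 / 0.355000 = 2.817 → round up → 3

3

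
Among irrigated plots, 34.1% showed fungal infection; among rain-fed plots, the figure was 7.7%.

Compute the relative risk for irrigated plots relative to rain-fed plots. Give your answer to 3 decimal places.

RR = 0.3410 / 0.0770 = 4.429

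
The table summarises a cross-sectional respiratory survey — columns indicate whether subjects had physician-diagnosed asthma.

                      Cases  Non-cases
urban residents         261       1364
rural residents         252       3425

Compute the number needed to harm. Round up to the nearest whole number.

NNH = 11

risk, urban residents = 261/1625 = 0.160615
risk, rural residents = 252/3677 = 0.068534
absolute risk difference = 0.092081
1 / 0.092081 = 10.860 → round up → 11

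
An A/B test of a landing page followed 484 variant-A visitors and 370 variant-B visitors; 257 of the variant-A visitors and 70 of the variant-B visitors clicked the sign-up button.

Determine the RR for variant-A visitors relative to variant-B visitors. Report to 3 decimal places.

RR ≈ 2.807

risk, variant-A visitors = 257/484 = 0.5310
risk, variant-B visitors = 70/370 = 0.1892
RR = 0.5310 / 0.1892 = 2.807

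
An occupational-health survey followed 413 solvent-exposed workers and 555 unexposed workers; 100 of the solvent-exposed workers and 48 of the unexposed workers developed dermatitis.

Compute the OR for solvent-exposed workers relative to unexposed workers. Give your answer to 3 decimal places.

OR = (100 × 507) / (313 × 48) = 50700/15024 ≈ 3.375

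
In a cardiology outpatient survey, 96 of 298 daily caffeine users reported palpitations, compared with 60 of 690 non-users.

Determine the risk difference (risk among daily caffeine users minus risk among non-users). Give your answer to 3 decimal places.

risk, daily caffeine users = 96/298 = 0.3221
risk, non-users = 60/690 = 0.0870
risk difference = 0.3221 − 0.0870 = 0.235

0.235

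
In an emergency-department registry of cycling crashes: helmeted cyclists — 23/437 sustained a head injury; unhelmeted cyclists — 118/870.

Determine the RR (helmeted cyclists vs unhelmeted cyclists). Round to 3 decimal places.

risk, helmeted cyclists = 23/437 = 0.0526
risk, unhelmeted cyclists = 118/870 = 0.1356
RR = 0.0526 / 0.1356 = 0.388

0.388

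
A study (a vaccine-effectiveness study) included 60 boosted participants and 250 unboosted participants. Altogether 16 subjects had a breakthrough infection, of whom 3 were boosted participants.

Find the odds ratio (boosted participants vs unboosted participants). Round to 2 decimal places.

0.96

boosted participants without the outcome: 60 − 3 = 57
unboosted participants with the outcome: 16 − 3 = 13
unboosted participants without the outcome: 250 − 13 = 237
OR = (3 × 237) / (57 × 13) = 711/741 ≈ 0.96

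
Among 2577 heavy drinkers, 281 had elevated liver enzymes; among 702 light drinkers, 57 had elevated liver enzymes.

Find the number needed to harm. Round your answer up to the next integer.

risk, heavy drinkers = 281/2577 = 0.109042
risk, light drinkers = 57/702 = 0.081197
absolute risk difference = 0.027845
1 / 0.027845 = 35.913 → round up → 36

NNH = 36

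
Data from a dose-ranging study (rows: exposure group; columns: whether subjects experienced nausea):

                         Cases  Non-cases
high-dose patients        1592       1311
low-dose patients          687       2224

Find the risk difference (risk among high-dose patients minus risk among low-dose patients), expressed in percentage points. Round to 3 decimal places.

31.240

risk, high-dose patients = 1592/2903 = 0.5484
risk, low-dose patients = 687/2911 = 0.2360
risk difference = 0.5484 − 0.2360 = 0.3124 → 31.240 percentage points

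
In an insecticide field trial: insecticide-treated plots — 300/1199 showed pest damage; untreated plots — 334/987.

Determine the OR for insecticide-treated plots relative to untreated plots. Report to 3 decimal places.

0.652

odds, insecticide-treated plots = 300/899 = 0.3337
odds, untreated plots = 334/653 = 0.5115
OR = 0.3337 / 0.5115 = 0.652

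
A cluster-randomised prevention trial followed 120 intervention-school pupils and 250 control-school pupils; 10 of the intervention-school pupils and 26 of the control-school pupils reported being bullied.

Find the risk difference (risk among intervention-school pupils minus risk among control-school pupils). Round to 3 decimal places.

risk, intervention-school pupils = 10/120 = 0.0833
risk, control-school pupils = 26/250 = 0.1040
risk difference = 0.0833 − 0.1040 = -0.021

-0.021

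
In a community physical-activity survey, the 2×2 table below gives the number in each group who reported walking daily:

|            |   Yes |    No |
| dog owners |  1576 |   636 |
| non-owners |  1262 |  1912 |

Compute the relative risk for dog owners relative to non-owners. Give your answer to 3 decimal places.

RR = 1.792

risk, dog owners = 1576/2212 = 0.7125
risk, non-owners = 1262/3174 = 0.3976
RR = 0.7125 / 0.3976 = 1.792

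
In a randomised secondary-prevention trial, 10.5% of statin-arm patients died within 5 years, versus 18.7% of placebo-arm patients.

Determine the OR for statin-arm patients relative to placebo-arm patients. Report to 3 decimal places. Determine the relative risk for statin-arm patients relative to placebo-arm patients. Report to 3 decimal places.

OR = 0.510; RR = 0.561

odds, statin-arm patients = 0.1050/0.8950 = 0.1173
odds, placebo-arm patients = 0.1870/0.8130 = 0.2300
OR = 0.1173 / 0.2300 = 0.510
RR = 0.1050 / 0.1870 = 0.561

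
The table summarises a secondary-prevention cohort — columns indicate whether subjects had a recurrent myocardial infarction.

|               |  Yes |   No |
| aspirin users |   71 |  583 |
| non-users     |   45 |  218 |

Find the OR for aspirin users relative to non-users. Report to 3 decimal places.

odds, aspirin users = 71/583 = 0.1218
odds, non-users = 45/218 = 0.2064
OR = 0.1218 / 0.2064 = 0.590

OR = 0.590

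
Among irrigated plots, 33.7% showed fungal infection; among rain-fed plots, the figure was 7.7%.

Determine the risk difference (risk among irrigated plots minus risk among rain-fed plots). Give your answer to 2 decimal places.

risk difference = 0.3370 − 0.0770 = 0.26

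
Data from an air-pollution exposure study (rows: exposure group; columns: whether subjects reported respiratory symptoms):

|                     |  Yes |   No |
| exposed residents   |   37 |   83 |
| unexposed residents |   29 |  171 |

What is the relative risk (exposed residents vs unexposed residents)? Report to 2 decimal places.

RR = 2.13

risk, exposed residents = 37/120 = 0.3083
risk, unexposed residents = 29/200 = 0.1450
RR = 0.3083 / 0.1450 = 2.13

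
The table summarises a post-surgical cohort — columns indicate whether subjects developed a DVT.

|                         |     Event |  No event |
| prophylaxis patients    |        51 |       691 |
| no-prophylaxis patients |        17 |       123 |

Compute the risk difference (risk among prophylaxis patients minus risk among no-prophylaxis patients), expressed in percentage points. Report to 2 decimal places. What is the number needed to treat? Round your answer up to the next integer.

risk, prophylaxis patients = 51/742 = 0.0687
risk, no-prophylaxis patients = 17/140 = 0.1214
risk difference = 0.0687 − 0.1214 = -0.0527 → -5.27 percentage points
absolute risk difference = 0.052695
1 / 0.052695 = 18.977 → round up → 19

RD = -5.27; NNT = 19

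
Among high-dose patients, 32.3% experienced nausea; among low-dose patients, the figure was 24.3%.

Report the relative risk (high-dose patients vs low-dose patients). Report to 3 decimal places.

RR = 0.3230 / 0.2430 = 1.329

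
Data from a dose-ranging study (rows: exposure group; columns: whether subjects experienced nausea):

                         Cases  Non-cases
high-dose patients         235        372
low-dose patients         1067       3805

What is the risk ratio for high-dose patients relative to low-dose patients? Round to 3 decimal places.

risk, high-dose patients = 235/607 = 0.3871
risk, low-dose patients = 1067/4872 = 0.2190
RR = 0.3871 / 0.2190 = 1.768

1.768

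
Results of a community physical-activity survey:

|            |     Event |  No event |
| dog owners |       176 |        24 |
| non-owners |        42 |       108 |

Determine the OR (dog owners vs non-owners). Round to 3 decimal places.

odds, dog owners = 176/24 = 7.3333
odds, non-owners = 42/108 = 0.3889
OR = 7.3333 / 0.3889 = 18.857

OR: 18.857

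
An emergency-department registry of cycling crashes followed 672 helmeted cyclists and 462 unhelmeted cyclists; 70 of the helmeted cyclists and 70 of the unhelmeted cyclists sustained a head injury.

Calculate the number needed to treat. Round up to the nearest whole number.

NNT: 22

risk, helmeted cyclists = 70/672 = 0.104167
risk, unhelmeted cyclists = 70/462 = 0.151515
absolute risk difference = 0.047348
1 / 0.047348 = 21.120 → round up → 22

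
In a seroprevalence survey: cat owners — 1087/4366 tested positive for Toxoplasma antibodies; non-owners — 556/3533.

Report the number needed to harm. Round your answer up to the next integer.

risk, cat owners = 1087/4366 = 0.248969
risk, non-owners = 556/3533 = 0.157373
absolute risk difference = 0.091596
1 / 0.091596 = 10.918 → round up → 11

NNH ≈ 11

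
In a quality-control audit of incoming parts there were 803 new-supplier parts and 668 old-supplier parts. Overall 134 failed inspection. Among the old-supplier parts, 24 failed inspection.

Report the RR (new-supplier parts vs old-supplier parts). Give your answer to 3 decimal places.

RR: 3.813

new-supplier parts with the outcome: 134 − 24 = 110
new-supplier parts without the outcome: 803 − 110 = 693
old-supplier parts without the outcome: 668 − 24 = 644
risk, new-supplier parts = 110/803 = 0.13699
risk, old-supplier parts = 24/668 = 0.03593
RR = 0.13699 / 0.03593 = 3.813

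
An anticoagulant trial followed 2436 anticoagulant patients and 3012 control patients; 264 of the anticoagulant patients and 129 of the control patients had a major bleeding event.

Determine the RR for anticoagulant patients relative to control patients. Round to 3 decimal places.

2.530

risk, anticoagulant patients = 264/2436 = 0.10837
risk, control patients = 129/3012 = 0.04283
RR = 0.10837 / 0.04283 = 2.530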